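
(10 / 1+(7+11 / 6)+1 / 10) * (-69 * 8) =-52256 / 5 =-10451.20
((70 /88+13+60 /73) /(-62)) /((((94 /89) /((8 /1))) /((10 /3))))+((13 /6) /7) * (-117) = -2072030621 /49138782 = -42.17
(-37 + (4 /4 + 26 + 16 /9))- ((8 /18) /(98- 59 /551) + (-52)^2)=-438884398 /161817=-2712.23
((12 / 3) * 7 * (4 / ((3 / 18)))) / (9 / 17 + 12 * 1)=53.63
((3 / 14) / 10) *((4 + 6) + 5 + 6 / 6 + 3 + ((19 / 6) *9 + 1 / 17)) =693 / 680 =1.02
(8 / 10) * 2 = 8 / 5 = 1.60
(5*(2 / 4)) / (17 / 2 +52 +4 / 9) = 45 / 1097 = 0.04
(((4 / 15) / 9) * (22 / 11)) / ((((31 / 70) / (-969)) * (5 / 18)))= -72352 / 155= -466.79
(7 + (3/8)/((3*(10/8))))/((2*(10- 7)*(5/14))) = 497/150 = 3.31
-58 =-58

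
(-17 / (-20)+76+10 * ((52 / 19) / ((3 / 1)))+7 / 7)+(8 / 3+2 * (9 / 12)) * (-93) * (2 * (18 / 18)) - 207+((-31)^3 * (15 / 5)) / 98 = -100938829 / 55860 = -1807.00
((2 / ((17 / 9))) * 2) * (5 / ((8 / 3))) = 135 / 34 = 3.97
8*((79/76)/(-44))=-79/418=-0.19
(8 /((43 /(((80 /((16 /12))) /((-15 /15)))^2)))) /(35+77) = 1800 /301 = 5.98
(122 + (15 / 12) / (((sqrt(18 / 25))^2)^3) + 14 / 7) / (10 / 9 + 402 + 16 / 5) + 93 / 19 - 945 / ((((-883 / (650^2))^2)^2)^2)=-863983255268899742033725592069464184032593585063095677421 / 332770975166443879284952816605312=-2596329967890848984873743.00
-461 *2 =-922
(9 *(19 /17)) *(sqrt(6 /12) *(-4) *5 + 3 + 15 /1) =3078 /17-1710 *sqrt(2) /17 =38.81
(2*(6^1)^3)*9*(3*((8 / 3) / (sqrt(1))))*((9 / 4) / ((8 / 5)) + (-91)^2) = 257615964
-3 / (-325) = 3 / 325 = 0.01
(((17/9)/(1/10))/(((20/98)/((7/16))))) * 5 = 29155/144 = 202.47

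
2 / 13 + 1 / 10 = 33 / 130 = 0.25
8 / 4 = 2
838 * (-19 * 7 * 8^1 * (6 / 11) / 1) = -5349792 / 11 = -486344.73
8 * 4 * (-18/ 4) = -144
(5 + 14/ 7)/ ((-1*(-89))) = 7/ 89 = 0.08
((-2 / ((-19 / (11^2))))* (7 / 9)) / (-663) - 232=-26304230 / 113373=-232.01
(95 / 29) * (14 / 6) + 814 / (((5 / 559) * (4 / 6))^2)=99581790811 / 4350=22892365.70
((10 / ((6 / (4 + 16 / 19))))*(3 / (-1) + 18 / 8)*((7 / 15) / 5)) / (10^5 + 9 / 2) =-322 / 57002565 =-0.00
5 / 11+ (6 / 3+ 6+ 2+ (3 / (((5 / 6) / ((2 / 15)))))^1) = 3007 / 275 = 10.93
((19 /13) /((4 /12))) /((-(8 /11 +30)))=-627 /4394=-0.14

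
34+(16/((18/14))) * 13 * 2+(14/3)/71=228520/639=357.62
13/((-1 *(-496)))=13/496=0.03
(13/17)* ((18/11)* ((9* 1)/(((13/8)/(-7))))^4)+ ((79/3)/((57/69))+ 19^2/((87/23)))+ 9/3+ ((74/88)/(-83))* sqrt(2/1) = 639979803515725/226372289 - 37* sqrt(2)/3652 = 2827111.94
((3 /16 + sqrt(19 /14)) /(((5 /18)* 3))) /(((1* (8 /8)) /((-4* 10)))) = -64.92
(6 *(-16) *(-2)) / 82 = 96 / 41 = 2.34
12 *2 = 24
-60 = -60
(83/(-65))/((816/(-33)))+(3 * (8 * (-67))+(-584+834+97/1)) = -22293567/17680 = -1260.95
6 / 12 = 0.50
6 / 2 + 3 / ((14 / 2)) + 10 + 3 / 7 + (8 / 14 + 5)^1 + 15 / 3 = 171 / 7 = 24.43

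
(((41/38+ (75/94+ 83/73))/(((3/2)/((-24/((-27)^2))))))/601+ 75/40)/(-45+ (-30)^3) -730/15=-100245354754263353/2059833122397720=-48.67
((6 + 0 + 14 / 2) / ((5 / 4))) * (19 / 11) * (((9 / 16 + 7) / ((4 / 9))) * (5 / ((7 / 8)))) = 24453 / 14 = 1746.64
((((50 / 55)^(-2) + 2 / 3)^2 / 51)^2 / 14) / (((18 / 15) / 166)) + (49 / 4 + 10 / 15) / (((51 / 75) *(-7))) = -471889794202237 / 176972040000000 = -2.67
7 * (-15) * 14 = -1470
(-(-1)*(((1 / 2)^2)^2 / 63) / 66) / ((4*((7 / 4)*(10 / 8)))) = 1 / 582120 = 0.00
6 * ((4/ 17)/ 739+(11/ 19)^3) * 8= 803941872/ 86169617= 9.33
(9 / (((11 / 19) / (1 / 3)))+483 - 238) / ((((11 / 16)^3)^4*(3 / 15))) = 3873095679538626560 / 34522712143931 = 112189.79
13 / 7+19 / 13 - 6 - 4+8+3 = 393 / 91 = 4.32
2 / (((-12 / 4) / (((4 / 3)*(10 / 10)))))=-8 / 9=-0.89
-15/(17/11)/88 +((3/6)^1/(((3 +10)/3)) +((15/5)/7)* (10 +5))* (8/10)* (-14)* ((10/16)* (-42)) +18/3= 3411909/1768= 1929.81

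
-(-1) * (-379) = -379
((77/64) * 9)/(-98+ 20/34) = -1309/11776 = -0.11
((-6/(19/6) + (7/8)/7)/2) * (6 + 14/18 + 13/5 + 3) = -149833/13680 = -10.95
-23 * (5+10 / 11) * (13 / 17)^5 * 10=-5550830350 / 15618427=-355.40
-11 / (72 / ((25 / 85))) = -55 / 1224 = -0.04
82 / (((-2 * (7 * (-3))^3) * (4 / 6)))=41 / 6174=0.01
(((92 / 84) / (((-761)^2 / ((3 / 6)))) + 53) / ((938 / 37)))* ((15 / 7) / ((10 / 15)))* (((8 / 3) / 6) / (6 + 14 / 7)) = 238487823265 / 638821425648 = 0.37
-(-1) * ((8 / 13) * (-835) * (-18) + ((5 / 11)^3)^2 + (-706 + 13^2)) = 200645430424 / 23030293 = 8712.24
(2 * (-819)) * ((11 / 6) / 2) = -3003 / 2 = -1501.50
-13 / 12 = -1.08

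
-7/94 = -0.07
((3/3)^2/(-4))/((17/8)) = -2/17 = -0.12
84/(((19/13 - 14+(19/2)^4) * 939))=5824/529459845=0.00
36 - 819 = -783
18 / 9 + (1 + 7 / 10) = 3.70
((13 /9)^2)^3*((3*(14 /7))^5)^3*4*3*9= 461208782241792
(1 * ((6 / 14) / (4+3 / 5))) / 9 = 5 / 483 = 0.01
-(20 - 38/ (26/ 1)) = -241/ 13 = -18.54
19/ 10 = 1.90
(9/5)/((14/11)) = 99/70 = 1.41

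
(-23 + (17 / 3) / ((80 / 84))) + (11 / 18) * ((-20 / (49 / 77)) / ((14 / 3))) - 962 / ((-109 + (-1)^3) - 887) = -59212039 / 2931180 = -20.20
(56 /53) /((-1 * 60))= -14 /795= -0.02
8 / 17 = 0.47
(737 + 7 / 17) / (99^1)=12536 / 1683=7.45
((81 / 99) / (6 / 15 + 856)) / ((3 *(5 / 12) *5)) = 18 / 117755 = 0.00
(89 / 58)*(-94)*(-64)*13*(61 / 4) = 53073904 / 29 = 1830134.62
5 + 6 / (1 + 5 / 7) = 17 / 2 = 8.50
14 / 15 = 0.93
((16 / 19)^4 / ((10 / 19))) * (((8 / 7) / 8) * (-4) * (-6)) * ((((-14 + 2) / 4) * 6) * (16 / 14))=-113246208 / 1680455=-67.39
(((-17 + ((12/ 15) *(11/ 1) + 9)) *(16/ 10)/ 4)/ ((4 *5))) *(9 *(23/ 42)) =69/ 875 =0.08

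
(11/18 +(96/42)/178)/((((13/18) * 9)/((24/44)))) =13994/267267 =0.05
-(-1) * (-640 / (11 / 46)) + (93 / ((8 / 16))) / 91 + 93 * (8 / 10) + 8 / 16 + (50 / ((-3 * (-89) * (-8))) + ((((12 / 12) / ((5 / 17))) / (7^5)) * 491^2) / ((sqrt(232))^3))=-13894907119 / 5345340 + 4098377 * sqrt(58) / 2261549920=-2599.43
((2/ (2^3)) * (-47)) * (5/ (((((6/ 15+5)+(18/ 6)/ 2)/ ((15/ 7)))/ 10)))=-29375/ 161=-182.45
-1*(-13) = 13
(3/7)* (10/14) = 15/49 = 0.31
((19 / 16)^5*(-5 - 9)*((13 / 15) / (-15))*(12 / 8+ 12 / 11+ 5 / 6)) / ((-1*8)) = -25461726017 / 31142707200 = -0.82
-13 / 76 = -0.17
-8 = -8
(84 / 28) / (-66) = -1 / 22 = -0.05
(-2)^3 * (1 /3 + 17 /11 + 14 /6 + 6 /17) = -20488 /561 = -36.52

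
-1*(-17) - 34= -17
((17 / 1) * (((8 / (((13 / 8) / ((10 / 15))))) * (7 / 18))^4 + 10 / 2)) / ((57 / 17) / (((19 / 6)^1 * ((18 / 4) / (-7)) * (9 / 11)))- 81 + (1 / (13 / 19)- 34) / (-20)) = -671488769649380 / 420008308044273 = -1.60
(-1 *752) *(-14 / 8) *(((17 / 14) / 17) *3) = 282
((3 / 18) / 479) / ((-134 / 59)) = -59 / 385116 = -0.00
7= 7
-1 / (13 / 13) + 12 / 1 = 11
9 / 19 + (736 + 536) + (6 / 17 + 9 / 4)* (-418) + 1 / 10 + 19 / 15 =900254 / 4845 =185.81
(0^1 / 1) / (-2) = 0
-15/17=-0.88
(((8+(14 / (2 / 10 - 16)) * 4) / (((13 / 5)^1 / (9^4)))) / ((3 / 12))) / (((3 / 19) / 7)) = 2047731840 / 1027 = 1993896.63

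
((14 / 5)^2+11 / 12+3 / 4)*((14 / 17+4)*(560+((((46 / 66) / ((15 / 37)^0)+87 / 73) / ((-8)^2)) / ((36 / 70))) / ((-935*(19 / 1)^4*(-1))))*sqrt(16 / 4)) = 110715060833779836833 / 2155735545978960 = 51358.37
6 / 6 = 1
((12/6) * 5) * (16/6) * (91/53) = 7280/159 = 45.79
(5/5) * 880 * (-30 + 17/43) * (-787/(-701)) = -881628880/30143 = -29248.21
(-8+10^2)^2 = 8464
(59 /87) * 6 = 118 /29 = 4.07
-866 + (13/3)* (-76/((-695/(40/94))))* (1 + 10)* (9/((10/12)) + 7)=-80994662/97995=-826.52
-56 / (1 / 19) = -1064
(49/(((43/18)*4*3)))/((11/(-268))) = -19698/473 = -41.64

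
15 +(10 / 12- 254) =-238.17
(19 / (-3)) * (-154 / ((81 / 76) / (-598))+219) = -133317889 / 243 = -548633.29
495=495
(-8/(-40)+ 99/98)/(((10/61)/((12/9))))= 36173/3675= 9.84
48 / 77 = 0.62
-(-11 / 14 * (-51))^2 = -314721 / 196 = -1605.72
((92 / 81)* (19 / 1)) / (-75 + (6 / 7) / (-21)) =-85652 / 297837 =-0.29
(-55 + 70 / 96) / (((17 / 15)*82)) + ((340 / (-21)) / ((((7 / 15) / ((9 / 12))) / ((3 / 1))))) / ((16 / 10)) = -53958725 / 1092896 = -49.37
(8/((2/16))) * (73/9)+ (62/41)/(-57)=3639302/7011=519.08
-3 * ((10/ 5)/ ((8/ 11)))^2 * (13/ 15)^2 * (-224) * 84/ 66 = 364364/ 75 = 4858.19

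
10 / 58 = 5 / 29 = 0.17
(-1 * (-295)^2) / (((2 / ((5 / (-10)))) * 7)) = 87025 / 28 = 3108.04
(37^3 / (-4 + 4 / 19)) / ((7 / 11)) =-10586477 / 504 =-21004.91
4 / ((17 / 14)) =56 / 17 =3.29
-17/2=-8.50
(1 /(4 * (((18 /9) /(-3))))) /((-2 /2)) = 0.38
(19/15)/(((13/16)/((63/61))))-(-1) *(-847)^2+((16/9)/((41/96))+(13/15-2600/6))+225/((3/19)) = 350363651111/487695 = 718407.31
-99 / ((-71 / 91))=9009 / 71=126.89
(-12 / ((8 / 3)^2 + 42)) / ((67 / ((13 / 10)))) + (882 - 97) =4470548 / 5695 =785.00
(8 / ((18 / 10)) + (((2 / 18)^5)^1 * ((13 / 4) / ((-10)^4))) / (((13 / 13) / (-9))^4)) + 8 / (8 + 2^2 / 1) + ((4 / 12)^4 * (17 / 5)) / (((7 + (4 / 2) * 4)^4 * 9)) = 60361627553 / 11809800000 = 5.11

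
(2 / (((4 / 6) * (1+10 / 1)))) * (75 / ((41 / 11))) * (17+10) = 6075 / 41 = 148.17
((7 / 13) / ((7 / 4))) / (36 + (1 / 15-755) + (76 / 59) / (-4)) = -3540 / 8275033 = -0.00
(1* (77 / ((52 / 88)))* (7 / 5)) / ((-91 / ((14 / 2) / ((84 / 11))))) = -9317 / 5070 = -1.84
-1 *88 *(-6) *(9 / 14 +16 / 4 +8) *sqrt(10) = 46728 *sqrt(10) / 7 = 21109.56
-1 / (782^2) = -1 / 611524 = -0.00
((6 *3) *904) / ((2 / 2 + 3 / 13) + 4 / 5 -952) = -264420 / 15437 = -17.13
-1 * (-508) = 508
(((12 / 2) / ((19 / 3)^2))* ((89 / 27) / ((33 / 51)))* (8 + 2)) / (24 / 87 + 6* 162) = 0.01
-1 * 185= -185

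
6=6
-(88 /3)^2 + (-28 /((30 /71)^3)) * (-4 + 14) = -3086177 /675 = -4572.11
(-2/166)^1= -1/83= -0.01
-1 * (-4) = 4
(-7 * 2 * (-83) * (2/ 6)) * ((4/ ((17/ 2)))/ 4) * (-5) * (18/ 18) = -11620/ 51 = -227.84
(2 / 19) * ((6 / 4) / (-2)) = -3 / 38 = -0.08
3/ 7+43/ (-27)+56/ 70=-344/ 945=-0.36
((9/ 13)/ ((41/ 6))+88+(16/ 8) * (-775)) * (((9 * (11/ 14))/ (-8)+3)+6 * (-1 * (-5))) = -350344203/ 7462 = -46950.44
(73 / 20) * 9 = 657 / 20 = 32.85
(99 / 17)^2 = 9801 / 289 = 33.91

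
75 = 75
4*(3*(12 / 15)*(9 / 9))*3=144 / 5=28.80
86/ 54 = 43/ 27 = 1.59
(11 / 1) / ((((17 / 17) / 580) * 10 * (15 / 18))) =3828 / 5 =765.60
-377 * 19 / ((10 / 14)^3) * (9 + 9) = -44224362 / 125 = -353794.90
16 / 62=0.26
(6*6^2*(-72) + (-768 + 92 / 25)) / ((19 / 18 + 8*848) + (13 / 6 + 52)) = -3671172 / 1538825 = -2.39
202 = 202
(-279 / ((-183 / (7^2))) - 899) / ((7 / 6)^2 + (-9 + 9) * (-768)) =-1810152 / 2989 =-605.60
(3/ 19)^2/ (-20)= -9/ 7220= -0.00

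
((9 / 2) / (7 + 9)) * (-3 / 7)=-27 / 224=-0.12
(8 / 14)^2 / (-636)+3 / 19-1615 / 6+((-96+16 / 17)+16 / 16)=-1827316709 / 5032986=-363.07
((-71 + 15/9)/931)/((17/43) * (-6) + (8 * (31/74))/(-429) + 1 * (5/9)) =141968112/3477814739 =0.04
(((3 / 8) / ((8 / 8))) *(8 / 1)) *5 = 15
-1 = -1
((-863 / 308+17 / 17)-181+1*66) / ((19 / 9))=-323775 / 5852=-55.33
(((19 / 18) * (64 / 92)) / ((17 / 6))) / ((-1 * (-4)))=76 / 1173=0.06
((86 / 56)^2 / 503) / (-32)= -1849 / 12619264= -0.00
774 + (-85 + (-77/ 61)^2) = 2569698/ 3721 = 690.59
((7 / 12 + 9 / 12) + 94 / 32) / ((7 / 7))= 205 / 48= 4.27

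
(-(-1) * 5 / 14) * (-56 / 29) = -20 / 29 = -0.69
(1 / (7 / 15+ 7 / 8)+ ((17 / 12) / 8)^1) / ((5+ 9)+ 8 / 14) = 0.06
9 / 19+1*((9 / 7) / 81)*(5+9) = 119 / 171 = 0.70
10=10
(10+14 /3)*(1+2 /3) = 220 /9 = 24.44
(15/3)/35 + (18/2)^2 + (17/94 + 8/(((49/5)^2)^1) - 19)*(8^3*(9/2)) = -4862154760/112847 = -43086.26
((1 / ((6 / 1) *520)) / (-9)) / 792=-1 / 22239360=-0.00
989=989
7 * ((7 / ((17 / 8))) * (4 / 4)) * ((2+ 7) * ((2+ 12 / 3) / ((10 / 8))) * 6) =508032 / 85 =5976.85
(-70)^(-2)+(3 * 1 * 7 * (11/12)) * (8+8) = 1509201/4900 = 308.00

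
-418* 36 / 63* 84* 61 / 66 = -18544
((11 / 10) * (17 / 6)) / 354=187 / 21240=0.01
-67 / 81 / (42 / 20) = -0.39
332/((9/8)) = 2656/9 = 295.11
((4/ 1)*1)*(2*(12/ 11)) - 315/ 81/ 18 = 8.51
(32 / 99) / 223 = 32 / 22077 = 0.00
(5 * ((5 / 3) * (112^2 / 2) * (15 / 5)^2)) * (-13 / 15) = -407680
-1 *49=-49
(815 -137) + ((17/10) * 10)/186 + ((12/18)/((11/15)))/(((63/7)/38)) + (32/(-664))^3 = 2393319876263/3509628606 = 681.93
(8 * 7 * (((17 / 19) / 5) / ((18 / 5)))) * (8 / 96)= 119 / 513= 0.23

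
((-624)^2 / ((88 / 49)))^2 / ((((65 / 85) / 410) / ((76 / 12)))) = 19314003991726080 / 121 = 159619867700215.54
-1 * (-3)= 3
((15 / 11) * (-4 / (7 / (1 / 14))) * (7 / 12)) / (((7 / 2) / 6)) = -30 / 539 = -0.06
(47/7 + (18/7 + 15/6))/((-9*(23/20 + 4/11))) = -6050/6993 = -0.87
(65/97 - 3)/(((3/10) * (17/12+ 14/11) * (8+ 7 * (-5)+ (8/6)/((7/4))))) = 417648/3794737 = 0.11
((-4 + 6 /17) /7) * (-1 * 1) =62 /119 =0.52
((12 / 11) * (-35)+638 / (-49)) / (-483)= 27598 / 260337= 0.11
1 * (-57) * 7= -399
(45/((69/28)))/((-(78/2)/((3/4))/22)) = -2310/299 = -7.73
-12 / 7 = -1.71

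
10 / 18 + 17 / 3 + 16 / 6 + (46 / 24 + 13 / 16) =1673 / 144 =11.62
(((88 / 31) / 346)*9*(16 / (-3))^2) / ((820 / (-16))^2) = 180224 / 225380075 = 0.00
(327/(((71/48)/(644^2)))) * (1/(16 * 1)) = 5730366.42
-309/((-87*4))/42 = 103/4872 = 0.02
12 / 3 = 4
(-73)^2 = 5329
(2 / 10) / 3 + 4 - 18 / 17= 767 / 255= 3.01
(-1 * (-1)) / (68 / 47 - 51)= -47 / 2329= -0.02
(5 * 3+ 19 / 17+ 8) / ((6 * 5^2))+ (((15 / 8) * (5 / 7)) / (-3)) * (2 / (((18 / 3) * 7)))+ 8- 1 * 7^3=-11157551 / 33320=-334.86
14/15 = 0.93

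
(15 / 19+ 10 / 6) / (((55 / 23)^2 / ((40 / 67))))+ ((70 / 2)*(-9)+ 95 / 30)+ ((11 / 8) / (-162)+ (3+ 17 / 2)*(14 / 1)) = -30060874931 / 199626768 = -150.59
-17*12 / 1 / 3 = -68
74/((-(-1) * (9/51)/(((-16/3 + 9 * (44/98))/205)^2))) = 1816552/108974187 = 0.02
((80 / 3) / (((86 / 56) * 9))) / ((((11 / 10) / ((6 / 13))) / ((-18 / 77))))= -12800 / 67639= -0.19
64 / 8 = 8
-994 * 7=-6958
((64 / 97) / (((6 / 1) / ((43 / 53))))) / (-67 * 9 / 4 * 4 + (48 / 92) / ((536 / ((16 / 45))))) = -10602080 / 71656990517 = -0.00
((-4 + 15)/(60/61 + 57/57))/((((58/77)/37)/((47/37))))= 20069/58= 346.02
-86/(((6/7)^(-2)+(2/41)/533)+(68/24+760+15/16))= -270627552/2407741975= -0.11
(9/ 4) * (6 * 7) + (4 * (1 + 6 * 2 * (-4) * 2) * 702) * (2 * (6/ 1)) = -6402051/ 2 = -3201025.50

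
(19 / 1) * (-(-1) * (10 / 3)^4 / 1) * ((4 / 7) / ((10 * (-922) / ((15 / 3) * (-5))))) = 950000 / 261387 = 3.63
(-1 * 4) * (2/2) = -4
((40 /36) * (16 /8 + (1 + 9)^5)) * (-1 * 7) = -777793.33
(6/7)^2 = 36/49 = 0.73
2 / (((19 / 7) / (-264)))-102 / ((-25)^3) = -57748062 / 296875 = -194.52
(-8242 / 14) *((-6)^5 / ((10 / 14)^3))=12561599.23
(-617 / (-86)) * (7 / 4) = 4319 / 344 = 12.56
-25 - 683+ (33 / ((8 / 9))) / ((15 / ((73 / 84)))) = -790551 / 1120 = -705.85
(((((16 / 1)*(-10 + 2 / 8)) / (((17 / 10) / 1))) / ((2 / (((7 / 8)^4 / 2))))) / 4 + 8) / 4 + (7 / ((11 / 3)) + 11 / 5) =161420091 / 30638080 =5.27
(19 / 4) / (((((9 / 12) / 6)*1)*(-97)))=-38 / 97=-0.39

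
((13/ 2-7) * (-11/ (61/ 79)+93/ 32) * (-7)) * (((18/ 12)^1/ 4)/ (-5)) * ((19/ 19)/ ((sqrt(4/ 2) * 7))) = 13281 * sqrt(2)/ 62464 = 0.30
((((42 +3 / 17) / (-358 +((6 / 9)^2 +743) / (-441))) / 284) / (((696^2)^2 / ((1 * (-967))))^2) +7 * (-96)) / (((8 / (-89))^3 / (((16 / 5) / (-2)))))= -147981901378601609247426275597019924059 / 99958398291341016918356039565312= -1480434.90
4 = 4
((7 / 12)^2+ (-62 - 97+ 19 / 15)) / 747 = -113323 / 537840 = -0.21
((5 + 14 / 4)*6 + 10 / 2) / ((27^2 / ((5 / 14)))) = 20 / 729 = 0.03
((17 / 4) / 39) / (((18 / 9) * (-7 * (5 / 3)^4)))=-459 / 455000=-0.00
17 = 17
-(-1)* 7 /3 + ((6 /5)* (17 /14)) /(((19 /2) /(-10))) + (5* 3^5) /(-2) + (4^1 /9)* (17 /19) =-1451489 /2394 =-606.30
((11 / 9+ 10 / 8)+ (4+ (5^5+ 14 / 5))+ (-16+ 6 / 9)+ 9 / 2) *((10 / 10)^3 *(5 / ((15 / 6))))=562219 / 90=6246.88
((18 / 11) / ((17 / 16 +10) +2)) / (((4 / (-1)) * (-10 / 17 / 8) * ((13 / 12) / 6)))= 352512 / 149435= 2.36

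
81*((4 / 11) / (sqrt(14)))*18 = 2916*sqrt(14) / 77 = 141.70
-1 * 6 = -6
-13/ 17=-0.76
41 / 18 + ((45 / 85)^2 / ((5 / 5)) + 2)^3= 6141081551 / 434476242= 14.13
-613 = -613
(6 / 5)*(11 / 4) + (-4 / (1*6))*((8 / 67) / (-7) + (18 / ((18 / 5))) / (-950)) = 295389 / 89110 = 3.31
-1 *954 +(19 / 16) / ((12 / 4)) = -45773 / 48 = -953.60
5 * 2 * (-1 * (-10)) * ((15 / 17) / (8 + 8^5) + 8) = 111438775 / 139298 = 800.00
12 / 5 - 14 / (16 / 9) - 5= -419 / 40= -10.48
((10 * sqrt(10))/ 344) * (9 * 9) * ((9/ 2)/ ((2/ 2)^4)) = 3645 * sqrt(10)/ 344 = 33.51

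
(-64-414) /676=-239 /338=-0.71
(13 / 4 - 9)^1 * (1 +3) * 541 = -12443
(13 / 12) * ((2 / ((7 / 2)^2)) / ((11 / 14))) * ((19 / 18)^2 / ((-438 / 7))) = -0.00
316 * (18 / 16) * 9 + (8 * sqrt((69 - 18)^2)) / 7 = 45609 / 14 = 3257.79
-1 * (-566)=566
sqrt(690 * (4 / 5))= 2 * sqrt(138)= 23.49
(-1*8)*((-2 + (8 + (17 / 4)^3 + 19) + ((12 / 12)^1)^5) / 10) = -6577 / 80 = -82.21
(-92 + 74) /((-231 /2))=12 /77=0.16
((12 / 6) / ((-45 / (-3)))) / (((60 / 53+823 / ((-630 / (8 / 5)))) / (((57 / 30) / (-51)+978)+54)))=-195257671 / 1359592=-143.61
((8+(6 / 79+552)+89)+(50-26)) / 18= 53173 / 1422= 37.39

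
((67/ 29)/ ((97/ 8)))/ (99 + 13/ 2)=1072/ 593543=0.00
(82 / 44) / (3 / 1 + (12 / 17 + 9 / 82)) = 0.49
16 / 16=1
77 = 77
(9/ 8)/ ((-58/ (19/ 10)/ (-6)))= 513/ 2320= 0.22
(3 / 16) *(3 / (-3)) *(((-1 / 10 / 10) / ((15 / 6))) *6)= 9 / 2000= 0.00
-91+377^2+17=142055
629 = 629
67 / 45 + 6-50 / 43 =12241 / 1935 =6.33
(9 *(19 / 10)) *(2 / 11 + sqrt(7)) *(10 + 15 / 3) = 725.27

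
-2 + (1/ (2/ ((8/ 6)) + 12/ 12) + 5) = 17/ 5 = 3.40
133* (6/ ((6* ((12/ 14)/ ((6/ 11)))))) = 931/ 11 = 84.64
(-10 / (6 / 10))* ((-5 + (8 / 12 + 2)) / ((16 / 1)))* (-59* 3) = -430.21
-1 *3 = -3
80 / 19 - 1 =61 / 19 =3.21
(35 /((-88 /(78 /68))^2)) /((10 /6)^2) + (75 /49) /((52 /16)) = 13489135251 /28512323840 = 0.47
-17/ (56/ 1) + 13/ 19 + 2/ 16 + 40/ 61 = 37689/ 32452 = 1.16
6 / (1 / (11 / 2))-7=26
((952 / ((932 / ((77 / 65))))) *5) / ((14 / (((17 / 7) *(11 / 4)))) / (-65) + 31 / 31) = 17134810 / 2740779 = 6.25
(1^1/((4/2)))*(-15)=-15/2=-7.50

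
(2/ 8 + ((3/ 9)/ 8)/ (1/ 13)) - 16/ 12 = -13/ 24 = -0.54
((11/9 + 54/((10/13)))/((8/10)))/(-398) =-1607/7164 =-0.22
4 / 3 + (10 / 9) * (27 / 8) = 61 / 12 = 5.08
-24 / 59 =-0.41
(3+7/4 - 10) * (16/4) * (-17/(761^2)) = 357/579121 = 0.00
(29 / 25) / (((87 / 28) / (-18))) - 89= -2393 / 25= -95.72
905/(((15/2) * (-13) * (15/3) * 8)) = -181/780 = -0.23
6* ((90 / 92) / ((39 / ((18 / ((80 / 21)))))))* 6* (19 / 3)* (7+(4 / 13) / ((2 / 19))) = 4169151 / 15548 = 268.15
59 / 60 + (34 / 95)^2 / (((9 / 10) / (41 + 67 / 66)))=14930953 / 2144340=6.96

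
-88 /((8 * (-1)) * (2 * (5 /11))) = 121 /10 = 12.10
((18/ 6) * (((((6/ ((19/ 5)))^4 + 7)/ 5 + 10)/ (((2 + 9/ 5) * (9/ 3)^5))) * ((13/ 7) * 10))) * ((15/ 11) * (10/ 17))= 17849643500/ 29170922319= 0.61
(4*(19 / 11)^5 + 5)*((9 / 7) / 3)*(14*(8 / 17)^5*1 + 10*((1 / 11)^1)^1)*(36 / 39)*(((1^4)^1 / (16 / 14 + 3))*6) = 44518796935950672 / 948291959114929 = 46.95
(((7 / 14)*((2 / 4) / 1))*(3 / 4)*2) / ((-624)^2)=1 / 1038336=0.00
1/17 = 0.06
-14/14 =-1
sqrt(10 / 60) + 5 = sqrt(6) / 6 + 5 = 5.41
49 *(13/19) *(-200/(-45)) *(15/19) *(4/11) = 509600/11913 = 42.78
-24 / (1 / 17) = -408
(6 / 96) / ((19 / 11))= 11 / 304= 0.04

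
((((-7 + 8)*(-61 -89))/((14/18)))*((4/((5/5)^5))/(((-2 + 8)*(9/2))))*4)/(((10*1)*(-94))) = 40/329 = 0.12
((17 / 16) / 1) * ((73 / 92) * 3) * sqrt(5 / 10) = 3723 * sqrt(2) / 2944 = 1.79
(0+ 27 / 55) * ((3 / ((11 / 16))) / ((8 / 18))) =2916 / 605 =4.82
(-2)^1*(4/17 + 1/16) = -81/136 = -0.60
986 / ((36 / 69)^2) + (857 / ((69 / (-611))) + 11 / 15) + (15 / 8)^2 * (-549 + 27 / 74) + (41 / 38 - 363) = -582698649239 / 93133440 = -6256.60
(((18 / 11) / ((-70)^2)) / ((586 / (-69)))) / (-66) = 207 / 347439400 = 0.00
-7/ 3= -2.33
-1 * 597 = -597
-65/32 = -2.03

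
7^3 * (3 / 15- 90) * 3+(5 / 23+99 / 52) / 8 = -4420604243 / 47840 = -92403.93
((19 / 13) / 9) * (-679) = -12901 / 117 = -110.26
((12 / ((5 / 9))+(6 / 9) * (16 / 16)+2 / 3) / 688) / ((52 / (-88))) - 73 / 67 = -14972 / 13065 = -1.15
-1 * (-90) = 90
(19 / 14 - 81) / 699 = -1115 / 9786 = -0.11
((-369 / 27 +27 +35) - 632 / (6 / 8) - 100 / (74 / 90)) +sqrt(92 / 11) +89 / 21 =-708404 / 777 +2*sqrt(253) / 11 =-908.82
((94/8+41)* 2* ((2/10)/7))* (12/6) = 6.03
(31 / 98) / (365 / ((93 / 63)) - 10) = 961 / 720790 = 0.00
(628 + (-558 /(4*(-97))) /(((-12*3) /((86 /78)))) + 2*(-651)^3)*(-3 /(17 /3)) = 50097960977007 /171496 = 292123203.91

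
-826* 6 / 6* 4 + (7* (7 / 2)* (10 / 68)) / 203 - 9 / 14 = -45617045 / 13804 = -3304.63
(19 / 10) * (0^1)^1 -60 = -60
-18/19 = -0.95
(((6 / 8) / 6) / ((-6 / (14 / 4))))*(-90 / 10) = 21 / 32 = 0.66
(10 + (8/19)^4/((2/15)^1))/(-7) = -1333930/912247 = -1.46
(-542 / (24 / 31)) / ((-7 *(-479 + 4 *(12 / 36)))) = -0.21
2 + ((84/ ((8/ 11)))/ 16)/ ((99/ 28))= 4.04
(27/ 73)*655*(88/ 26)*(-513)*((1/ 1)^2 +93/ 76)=-68281785/ 73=-935366.92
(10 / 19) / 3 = 10 / 57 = 0.18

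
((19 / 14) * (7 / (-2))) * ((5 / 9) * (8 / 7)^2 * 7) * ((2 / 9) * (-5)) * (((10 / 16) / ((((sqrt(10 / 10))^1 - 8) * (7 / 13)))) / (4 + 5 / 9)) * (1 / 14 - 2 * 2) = 3396250 / 885969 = 3.83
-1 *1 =-1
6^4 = 1296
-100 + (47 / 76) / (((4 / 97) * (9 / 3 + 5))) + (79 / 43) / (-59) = -605624345 / 6169984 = -98.16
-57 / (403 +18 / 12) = -114 / 809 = -0.14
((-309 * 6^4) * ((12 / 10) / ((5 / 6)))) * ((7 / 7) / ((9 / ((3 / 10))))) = -19222.27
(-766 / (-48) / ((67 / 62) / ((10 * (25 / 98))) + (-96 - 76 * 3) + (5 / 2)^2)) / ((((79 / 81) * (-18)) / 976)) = 1086379500 / 388566161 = 2.80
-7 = -7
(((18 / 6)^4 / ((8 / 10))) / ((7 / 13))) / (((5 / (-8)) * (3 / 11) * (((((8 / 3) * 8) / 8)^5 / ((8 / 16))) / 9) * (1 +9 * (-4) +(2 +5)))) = 8444007 / 6422528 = 1.31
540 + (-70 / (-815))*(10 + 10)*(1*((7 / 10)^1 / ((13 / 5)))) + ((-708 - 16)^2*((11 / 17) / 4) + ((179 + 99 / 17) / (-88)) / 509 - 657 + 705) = 68883436131931 / 806771108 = 85381.63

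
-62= -62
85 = 85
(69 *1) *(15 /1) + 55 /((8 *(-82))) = 678905 /656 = 1034.92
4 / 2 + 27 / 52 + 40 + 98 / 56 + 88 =3439 / 26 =132.27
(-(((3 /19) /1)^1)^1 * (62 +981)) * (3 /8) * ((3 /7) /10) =-4023 /1520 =-2.65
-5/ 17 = -0.29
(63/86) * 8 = 252/43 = 5.86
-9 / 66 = -3 / 22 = -0.14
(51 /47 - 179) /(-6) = 4181 /141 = 29.65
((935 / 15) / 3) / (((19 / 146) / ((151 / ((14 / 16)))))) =32980816 / 1197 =27552.90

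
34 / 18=17 / 9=1.89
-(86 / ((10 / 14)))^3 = -218167208 / 125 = -1745337.66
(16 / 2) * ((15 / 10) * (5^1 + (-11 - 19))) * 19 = -5700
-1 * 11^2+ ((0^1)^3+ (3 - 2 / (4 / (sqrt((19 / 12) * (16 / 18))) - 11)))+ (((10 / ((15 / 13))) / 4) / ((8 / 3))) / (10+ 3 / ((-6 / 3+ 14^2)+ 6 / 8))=-30609682291 / 260025056+ 12 * sqrt(114) / 2083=-117.66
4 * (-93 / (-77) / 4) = 93 / 77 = 1.21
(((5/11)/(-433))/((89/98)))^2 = 240100/179697144649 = 0.00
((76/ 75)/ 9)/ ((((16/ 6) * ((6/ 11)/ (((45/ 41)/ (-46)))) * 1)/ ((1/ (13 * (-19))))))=11/ 1471080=0.00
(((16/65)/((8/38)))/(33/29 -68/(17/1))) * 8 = -17632/5395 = -3.27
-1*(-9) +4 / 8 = 9.50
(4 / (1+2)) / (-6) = -2 / 9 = -0.22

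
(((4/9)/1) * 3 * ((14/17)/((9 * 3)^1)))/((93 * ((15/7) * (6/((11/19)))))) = 2156/109492155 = 0.00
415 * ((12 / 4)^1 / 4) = 1245 / 4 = 311.25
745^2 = 555025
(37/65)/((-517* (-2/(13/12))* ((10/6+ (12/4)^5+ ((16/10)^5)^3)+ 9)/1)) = 225830078125/532621643956352456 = 0.00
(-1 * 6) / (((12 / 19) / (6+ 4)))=-95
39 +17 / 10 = 407 / 10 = 40.70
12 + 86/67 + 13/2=2651/134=19.78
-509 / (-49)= 509 / 49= 10.39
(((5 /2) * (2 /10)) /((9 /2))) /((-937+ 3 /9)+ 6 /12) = -2 /16851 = -0.00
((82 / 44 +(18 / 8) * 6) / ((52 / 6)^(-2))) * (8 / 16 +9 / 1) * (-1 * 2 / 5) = -2170636 / 495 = -4385.12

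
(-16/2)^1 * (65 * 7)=-3640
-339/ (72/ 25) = -2825/ 24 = -117.71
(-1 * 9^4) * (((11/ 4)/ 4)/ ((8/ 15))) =-1082565/ 128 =-8457.54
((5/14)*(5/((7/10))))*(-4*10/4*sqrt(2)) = -1250*sqrt(2)/49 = -36.08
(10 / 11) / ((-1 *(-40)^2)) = -0.00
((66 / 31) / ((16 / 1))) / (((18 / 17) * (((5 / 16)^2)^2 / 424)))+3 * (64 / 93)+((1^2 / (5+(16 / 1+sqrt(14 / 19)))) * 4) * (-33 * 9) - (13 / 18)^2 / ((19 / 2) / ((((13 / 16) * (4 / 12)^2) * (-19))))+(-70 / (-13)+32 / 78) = 1188 * sqrt(266) / 8365+7777893014509361 / 1404301860000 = 5540.94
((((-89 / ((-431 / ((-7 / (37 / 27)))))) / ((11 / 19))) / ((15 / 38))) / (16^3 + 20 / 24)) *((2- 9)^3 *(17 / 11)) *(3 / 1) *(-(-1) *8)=3399173146656 / 237155890235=14.33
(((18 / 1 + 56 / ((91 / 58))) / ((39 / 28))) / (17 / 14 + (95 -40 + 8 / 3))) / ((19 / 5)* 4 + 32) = 342020 / 24658283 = 0.01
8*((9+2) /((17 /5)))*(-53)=-23320 /17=-1371.76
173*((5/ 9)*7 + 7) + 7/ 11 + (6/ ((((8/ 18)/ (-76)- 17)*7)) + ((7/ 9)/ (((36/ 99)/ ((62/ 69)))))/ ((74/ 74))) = 1886.29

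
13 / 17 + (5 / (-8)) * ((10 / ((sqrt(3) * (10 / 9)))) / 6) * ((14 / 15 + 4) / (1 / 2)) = 13 / 17 - 37 * sqrt(3) / 12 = -4.58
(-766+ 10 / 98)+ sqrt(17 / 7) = -37529 / 49+ sqrt(119) / 7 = -764.34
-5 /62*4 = -10 /31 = -0.32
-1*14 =-14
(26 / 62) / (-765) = -13 / 23715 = -0.00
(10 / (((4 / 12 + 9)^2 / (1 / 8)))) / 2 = 45 / 6272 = 0.01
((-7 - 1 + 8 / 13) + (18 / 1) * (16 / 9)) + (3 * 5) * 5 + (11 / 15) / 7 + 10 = 149768 / 1365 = 109.72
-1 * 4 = -4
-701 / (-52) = 701 / 52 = 13.48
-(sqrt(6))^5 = -88.18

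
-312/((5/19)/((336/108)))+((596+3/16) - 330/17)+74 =-3037.76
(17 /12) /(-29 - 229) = -17 /3096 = -0.01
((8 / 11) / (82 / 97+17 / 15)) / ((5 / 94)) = 218832 / 31669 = 6.91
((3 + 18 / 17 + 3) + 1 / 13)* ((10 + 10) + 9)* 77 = 15934.12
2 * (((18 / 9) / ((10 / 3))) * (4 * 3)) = 72 / 5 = 14.40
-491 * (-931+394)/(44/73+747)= 352.68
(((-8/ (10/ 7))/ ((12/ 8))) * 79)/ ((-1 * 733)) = 4424/ 10995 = 0.40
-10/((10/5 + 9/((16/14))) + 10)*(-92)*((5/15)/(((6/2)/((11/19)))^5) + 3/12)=3322525490000/287007111189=11.58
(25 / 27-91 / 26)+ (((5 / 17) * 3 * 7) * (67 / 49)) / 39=-196943 / 83538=-2.36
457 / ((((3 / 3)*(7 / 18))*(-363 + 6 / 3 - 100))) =-8226 / 3227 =-2.55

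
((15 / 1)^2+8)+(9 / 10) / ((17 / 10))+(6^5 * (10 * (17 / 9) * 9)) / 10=2251234 / 17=132425.53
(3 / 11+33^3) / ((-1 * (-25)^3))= 79062 / 34375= 2.30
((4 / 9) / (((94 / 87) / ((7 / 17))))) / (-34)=-203 / 40749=-0.00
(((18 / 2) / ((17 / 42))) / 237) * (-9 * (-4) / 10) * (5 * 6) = 13608 / 1343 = 10.13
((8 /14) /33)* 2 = 8 /231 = 0.03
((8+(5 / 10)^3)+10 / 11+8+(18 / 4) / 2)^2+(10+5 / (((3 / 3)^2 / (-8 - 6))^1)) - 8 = 2353217 / 7744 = 303.88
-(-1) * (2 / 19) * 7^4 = 4802 / 19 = 252.74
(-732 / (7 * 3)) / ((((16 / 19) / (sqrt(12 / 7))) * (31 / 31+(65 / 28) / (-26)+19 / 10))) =-23180 * sqrt(21) / 5509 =-19.28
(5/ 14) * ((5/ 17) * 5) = 125/ 238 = 0.53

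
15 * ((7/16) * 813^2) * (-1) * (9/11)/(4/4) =-624615705/176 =-3548952.87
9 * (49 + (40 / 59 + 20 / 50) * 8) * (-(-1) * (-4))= -2074.45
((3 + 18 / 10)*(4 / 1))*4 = 384 / 5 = 76.80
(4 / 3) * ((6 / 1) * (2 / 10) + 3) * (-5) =-28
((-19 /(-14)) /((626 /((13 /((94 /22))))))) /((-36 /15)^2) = 0.00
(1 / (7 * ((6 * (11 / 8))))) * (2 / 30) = 4 / 3465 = 0.00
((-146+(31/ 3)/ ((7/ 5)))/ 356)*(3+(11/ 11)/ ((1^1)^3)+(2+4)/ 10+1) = -2911/ 1335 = -2.18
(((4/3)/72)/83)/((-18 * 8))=-1/645408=-0.00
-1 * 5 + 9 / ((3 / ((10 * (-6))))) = -185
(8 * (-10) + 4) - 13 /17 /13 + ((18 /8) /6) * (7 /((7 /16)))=-1191 /17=-70.06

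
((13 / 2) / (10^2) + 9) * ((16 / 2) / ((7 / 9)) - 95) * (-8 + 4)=153587 / 50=3071.74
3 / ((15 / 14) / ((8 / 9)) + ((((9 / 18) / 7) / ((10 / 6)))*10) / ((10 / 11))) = 1.79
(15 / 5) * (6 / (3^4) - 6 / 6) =-25 / 9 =-2.78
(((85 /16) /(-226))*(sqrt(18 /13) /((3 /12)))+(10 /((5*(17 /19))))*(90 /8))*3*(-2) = -2565 /17+765*sqrt(26) /5876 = -150.22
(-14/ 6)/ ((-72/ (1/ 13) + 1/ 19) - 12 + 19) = 133/ 52950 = 0.00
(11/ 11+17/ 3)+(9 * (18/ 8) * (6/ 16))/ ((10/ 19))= 20251/ 960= 21.09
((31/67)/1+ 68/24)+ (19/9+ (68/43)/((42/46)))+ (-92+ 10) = -27174943/363006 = -74.86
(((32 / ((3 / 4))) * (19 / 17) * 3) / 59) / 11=2432 / 11033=0.22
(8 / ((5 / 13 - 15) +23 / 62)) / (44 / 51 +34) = -54808 / 3402203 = -0.02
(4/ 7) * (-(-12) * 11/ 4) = 132/ 7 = 18.86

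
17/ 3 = 5.67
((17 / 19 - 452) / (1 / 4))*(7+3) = -342840 / 19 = -18044.21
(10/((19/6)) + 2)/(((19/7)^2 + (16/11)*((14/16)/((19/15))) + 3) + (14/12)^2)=1901592/4694441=0.41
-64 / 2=-32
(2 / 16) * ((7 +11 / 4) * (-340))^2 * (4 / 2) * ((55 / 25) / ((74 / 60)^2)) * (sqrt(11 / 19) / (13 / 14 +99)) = 76155329250 * sqrt(209) / 36389389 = 30255.11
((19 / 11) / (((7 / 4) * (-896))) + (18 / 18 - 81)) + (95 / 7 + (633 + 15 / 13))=127297385 / 224224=567.72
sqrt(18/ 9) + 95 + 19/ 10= sqrt(2) + 969/ 10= 98.31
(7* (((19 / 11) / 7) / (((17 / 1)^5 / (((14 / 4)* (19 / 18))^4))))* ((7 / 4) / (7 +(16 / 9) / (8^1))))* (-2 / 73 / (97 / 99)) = -41615795893 / 27102386713858560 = -0.00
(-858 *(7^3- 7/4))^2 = 342909792225/4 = 85727448056.25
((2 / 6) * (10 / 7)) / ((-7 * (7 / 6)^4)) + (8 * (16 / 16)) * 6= 5642832 / 117649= 47.96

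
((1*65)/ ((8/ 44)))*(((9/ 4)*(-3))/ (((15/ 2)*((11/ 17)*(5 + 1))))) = -663/ 8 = -82.88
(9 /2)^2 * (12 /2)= 243 /2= 121.50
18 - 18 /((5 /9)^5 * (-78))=908397 /40625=22.36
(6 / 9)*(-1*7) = -4.67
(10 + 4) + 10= 24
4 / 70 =2 / 35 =0.06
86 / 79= 1.09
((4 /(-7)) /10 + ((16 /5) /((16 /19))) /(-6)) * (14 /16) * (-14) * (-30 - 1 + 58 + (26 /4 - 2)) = 4263 /16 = 266.44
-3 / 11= -0.27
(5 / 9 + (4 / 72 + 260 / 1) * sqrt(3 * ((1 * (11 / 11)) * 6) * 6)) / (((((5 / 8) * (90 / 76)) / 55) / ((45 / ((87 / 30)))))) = 167200 / 261 + 156532640 * sqrt(3) / 87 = 3116991.02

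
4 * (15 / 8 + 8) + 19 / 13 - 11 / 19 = 19949 / 494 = 40.38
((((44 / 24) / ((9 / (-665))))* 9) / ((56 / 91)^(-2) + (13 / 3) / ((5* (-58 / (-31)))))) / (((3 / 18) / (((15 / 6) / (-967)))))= 509124000 / 83559437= 6.09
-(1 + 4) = -5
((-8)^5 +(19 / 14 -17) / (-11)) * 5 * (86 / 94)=-1084901395 / 7238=-149889.66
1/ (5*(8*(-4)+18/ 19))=-19/ 2950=-0.01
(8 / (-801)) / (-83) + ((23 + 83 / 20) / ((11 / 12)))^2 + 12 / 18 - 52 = 166098336953 / 201111075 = 825.90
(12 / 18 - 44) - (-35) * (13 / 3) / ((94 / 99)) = 32825 / 282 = 116.40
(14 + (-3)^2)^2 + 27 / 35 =18542 / 35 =529.77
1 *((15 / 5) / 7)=3 / 7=0.43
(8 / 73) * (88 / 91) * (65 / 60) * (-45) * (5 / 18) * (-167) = 367400 / 1533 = 239.66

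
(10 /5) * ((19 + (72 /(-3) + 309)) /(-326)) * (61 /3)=-18544 /489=-37.92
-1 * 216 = -216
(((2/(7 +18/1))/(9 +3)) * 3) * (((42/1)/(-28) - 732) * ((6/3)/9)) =-163/50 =-3.26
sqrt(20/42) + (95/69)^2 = sqrt(210)/21 + 9025/4761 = 2.59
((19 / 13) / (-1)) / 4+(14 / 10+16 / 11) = 7119 / 2860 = 2.49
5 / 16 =0.31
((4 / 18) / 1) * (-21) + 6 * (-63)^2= 71428 / 3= 23809.33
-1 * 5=-5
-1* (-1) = 1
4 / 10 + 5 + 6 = 57 / 5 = 11.40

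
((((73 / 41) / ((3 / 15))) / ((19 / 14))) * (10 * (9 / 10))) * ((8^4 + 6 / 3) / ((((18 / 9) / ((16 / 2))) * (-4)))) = -241934.56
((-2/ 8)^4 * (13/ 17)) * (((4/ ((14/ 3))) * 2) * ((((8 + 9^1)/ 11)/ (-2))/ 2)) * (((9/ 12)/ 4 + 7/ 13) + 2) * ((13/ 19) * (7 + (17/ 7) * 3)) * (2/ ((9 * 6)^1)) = -0.00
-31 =-31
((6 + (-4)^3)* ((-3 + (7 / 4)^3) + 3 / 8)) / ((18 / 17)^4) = -423869075 / 3359232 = -126.18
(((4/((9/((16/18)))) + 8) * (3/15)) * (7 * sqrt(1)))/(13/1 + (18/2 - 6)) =119/162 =0.73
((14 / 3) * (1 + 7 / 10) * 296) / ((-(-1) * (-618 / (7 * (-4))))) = 493136 / 4635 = 106.39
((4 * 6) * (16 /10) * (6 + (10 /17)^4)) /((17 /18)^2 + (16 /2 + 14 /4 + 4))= 14.34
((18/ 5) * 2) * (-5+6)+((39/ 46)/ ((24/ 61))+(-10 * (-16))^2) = 47121213/ 1840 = 25609.35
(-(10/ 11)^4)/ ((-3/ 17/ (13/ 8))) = 276250/ 43923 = 6.29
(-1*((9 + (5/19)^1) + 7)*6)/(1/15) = -27810/19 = -1463.68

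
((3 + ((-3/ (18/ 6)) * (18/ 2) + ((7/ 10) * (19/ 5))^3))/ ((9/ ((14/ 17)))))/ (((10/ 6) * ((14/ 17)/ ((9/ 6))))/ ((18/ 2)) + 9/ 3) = 100966131/ 266937500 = 0.38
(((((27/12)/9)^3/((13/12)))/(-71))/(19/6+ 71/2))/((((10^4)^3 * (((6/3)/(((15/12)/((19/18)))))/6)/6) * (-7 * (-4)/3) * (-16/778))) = 850743/1458180505600000000000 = 0.00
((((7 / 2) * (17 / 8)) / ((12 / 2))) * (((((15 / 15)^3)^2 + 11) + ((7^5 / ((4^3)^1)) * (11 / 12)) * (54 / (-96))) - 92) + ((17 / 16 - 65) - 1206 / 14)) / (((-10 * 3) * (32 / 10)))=1148063047 / 264241152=4.34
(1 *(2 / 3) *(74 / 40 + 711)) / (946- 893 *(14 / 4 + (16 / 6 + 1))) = -14257 / 163615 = -0.09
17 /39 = 0.44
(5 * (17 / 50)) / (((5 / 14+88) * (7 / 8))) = 136 / 6185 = 0.02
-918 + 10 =-908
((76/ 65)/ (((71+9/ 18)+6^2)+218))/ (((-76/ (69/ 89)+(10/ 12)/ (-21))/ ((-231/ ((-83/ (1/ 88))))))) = -0.00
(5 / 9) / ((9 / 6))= 10 / 27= 0.37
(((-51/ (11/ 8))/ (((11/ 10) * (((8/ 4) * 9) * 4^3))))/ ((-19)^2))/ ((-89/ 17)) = 1445/ 93302616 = 0.00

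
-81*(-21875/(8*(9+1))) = 354375/16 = 22148.44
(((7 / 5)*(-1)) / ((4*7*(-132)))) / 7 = 1 / 18480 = 0.00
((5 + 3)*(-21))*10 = -1680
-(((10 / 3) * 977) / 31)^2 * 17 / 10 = -162269930 / 8649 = -18761.70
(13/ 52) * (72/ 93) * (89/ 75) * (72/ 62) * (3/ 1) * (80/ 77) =307584/ 369985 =0.83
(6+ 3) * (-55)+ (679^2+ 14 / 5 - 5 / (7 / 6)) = 460544.51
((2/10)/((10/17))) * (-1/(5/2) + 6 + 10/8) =2329/1000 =2.33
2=2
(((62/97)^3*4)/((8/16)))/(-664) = -238328/75751859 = -0.00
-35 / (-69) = 35 / 69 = 0.51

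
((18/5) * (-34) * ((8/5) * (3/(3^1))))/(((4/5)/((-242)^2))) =-71682336/5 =-14336467.20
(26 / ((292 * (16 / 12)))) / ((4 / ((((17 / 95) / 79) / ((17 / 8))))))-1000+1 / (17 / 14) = -37224138897 / 37254820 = -999.18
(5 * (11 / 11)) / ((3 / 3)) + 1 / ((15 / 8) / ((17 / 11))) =961 / 165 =5.82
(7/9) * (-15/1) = -35/3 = -11.67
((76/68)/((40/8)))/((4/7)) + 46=15773/340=46.39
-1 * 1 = -1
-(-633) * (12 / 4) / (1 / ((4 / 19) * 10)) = 75960 / 19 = 3997.89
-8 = -8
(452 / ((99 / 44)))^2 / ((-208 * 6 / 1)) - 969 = -3163223 / 3159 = -1001.34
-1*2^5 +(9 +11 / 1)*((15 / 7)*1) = 76 / 7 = 10.86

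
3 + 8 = 11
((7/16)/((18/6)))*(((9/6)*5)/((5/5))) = 35/32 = 1.09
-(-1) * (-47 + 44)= -3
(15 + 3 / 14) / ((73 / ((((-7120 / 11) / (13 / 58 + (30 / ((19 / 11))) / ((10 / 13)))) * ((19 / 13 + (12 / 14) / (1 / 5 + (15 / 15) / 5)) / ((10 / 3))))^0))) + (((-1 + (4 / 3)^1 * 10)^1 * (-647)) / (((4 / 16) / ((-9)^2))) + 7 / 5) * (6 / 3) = -26422895267 / 5110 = -5170820.99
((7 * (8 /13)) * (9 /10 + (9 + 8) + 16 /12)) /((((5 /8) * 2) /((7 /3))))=452368 /2925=154.66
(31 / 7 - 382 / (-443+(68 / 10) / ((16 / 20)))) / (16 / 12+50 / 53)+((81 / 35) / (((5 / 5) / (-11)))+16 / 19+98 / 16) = -16.16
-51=-51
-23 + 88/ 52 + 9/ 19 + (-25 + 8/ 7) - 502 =-945229/ 1729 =-546.69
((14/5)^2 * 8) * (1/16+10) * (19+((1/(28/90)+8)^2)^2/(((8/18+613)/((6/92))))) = 201775275691/15458800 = 13052.45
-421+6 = -415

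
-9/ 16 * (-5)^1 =45/ 16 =2.81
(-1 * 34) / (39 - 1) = -17 / 19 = -0.89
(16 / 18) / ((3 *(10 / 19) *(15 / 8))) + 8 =16808 / 2025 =8.30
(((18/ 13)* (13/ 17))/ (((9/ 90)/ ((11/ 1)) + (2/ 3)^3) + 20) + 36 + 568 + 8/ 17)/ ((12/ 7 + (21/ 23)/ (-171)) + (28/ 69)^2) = 392445276160896/ 1216318796381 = 322.65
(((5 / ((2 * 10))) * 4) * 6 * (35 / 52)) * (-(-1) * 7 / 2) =735 / 52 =14.13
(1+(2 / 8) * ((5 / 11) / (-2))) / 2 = 83 / 176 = 0.47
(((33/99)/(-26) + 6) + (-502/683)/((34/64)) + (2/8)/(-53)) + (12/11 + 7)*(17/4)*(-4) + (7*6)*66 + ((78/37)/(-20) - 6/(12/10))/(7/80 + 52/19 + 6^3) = 11432121215700636833/4331940340626756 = 2639.03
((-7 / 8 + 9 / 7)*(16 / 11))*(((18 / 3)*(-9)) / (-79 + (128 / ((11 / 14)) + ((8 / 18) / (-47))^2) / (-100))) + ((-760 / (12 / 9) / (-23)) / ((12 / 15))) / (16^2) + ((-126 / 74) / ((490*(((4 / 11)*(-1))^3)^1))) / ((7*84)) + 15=23007267581544232527 / 1482309344238813440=15.52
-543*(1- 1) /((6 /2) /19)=0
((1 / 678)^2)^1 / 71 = 1 / 32637564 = 0.00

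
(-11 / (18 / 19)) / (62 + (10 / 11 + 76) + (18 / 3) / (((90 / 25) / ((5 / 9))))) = -0.08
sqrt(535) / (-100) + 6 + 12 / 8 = 15 / 2-sqrt(535) / 100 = 7.27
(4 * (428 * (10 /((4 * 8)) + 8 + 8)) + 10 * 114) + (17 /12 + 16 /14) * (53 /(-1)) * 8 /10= 28958.48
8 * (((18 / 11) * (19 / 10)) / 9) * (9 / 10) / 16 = 171 / 1100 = 0.16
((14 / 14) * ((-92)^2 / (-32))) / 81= -529 / 162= -3.27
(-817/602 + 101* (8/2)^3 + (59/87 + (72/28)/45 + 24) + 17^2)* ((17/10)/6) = 100222633/52200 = 1919.97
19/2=9.50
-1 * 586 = -586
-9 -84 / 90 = -149 / 15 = -9.93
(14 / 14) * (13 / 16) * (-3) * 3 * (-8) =117 / 2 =58.50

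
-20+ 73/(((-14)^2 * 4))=-15607/784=-19.91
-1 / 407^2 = -1 / 165649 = -0.00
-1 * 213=-213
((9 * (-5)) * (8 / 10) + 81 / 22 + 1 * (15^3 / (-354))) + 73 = 20215 / 649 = 31.15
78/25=3.12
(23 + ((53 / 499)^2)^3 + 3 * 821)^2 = 1473020519130515339012092852173693528225 / 238345275364920662780910016494001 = 6180196.01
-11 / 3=-3.67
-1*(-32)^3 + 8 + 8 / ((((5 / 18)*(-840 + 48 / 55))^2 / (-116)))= 13467028638 / 410881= 32775.98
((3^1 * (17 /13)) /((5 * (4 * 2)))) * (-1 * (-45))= 459 /104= 4.41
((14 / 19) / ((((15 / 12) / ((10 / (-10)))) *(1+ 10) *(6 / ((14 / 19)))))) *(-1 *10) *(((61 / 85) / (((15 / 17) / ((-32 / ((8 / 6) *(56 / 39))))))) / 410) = -44408 / 20351375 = -0.00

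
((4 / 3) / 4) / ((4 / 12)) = 1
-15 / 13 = -1.15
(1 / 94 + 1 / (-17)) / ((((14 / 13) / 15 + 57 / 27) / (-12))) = 270270 / 1020323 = 0.26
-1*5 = -5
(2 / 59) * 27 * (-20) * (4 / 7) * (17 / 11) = -73440 / 4543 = -16.17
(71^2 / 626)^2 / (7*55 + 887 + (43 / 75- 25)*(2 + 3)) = 381175215 / 6759077248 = 0.06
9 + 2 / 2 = 10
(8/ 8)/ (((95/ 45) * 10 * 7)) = 9/ 1330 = 0.01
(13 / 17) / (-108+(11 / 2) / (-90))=-2340 / 330667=-0.01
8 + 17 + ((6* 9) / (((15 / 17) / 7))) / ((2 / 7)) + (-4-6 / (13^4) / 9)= 651362156 / 428415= 1520.40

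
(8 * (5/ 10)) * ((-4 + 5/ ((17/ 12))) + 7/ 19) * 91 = -12012/ 323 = -37.19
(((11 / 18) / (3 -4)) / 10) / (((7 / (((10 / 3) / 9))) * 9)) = -11 / 30618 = -0.00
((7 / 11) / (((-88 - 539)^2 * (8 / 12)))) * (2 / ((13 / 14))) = 98 / 18739149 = 0.00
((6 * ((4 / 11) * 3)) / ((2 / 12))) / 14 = 216 / 77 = 2.81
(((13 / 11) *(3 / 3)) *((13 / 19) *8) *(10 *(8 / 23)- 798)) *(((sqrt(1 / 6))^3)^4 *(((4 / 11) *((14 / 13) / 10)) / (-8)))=831467 / 1541893320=0.00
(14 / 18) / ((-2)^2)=7 / 36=0.19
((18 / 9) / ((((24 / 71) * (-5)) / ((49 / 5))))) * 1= -3479 / 300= -11.60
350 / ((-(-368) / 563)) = 98525 / 184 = 535.46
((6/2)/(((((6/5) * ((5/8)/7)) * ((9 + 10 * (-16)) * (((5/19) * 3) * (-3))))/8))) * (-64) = -272384/6795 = -40.09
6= 6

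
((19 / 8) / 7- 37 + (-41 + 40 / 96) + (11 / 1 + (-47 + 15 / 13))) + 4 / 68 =-4159501 / 37128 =-112.03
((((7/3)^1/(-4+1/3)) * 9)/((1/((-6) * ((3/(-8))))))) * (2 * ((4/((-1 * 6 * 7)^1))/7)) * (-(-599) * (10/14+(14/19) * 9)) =15801021/10241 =1542.92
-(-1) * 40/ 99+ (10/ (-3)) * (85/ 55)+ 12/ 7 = -2102/ 693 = -3.03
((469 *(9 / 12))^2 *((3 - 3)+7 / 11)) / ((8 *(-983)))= -13857543 / 1384064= -10.01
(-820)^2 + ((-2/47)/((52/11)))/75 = 61625459989/91650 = 672400.00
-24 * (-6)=144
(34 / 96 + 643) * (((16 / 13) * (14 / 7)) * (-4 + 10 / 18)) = -5454.76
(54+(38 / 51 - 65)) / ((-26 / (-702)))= -4707 / 17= -276.88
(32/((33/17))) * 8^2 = 34816/33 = 1055.03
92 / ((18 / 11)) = 506 / 9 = 56.22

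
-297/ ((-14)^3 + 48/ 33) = 363/ 3352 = 0.11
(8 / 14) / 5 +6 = 6.11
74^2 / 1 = 5476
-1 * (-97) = 97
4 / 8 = 1 / 2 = 0.50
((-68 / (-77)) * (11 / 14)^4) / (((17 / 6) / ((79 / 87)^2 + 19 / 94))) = 972248915 / 7971963468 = 0.12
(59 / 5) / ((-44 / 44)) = -11.80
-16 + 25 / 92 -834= -78175 / 92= -849.73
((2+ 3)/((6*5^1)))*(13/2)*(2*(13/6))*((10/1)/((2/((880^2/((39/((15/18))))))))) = 31460000/81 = 388395.06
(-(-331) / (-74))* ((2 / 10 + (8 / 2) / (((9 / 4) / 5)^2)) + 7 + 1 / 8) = -29039623 / 239760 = -121.12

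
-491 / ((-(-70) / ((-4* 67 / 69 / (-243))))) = -65794 / 586845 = -0.11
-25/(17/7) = -175/17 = -10.29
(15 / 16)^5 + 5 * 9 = 47945295 / 1048576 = 45.72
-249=-249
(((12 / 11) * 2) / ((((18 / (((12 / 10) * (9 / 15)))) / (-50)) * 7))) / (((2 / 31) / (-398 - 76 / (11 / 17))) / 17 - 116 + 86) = 0.02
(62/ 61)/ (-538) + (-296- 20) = -5185275/ 16409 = -316.00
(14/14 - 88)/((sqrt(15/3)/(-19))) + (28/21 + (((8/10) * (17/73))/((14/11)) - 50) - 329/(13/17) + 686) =20651321/99645 + 1653 * sqrt(5)/5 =946.49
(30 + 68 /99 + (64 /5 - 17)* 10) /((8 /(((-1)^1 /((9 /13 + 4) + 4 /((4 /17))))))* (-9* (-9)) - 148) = 0.00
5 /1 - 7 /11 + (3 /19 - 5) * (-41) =42404 /209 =202.89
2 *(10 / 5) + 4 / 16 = 17 / 4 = 4.25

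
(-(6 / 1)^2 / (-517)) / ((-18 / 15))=-30 / 517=-0.06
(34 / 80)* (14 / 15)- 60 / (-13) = 19547 / 3900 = 5.01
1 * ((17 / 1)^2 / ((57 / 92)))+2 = 26702 / 57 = 468.46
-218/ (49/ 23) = -5014/ 49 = -102.33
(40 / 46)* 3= 60 / 23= 2.61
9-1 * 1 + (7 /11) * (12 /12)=8.64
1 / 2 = 0.50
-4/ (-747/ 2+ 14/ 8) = 0.01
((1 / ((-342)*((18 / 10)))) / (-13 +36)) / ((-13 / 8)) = 20 / 460161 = 0.00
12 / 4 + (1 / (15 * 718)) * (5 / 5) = 3.00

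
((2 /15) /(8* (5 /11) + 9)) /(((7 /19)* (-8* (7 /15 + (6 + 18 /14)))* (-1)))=19 /41144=0.00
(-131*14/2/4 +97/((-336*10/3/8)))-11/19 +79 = -100762/665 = -151.52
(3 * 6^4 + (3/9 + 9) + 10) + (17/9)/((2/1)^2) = 140681/36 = 3907.81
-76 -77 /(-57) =-4255 /57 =-74.65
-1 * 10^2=-100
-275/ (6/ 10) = -1375/ 3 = -458.33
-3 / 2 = -1.50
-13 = -13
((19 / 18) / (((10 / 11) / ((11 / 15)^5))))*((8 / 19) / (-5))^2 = 28344976 / 16231640625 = 0.00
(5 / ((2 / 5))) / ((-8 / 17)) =-425 / 16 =-26.56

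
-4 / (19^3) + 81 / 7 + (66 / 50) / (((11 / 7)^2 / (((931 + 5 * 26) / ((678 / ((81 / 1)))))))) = 79.33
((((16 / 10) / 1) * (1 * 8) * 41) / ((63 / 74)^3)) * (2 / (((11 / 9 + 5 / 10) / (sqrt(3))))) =4253231104 * sqrt(3) / 4306365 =1710.68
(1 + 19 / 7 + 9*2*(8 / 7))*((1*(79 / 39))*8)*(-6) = -214880 / 91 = -2361.32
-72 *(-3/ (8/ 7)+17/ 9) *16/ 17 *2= 1696/ 17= 99.76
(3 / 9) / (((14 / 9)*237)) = 1 / 1106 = 0.00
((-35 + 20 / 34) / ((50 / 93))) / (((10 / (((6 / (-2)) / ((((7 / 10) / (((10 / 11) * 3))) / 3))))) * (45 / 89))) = 2905227 / 6545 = 443.88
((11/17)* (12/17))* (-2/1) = -264/289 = -0.91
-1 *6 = -6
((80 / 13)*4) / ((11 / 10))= 3200 / 143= 22.38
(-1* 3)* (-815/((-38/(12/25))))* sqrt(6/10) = -2934* sqrt(15)/475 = -23.92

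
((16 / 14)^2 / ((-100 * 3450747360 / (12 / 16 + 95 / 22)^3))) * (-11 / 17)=11089567 / 34781117865648000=0.00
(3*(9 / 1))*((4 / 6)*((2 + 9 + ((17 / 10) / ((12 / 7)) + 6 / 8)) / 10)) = 4587 / 200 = 22.94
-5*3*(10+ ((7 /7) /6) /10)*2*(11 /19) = -6611 /38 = -173.97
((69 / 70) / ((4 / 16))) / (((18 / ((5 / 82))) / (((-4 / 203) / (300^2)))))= -23 / 7865235000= -0.00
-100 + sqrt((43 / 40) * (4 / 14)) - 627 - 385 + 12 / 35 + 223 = -31103 / 35 + sqrt(1505) / 70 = -888.10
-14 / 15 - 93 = -1409 / 15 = -93.93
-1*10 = -10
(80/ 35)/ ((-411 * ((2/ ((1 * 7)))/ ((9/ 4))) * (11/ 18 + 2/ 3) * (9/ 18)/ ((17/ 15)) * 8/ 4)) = -612/ 15755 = -0.04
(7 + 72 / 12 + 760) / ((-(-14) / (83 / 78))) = 64159 / 1092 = 58.75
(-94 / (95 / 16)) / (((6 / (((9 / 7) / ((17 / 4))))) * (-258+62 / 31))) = 141 / 45220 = 0.00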